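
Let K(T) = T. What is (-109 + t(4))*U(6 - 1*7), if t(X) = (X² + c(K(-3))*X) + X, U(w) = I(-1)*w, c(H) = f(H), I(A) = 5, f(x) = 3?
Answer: 385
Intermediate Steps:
c(H) = 3
U(w) = 5*w
t(X) = X² + 4*X (t(X) = (X² + 3*X) + X = X² + 4*X)
(-109 + t(4))*U(6 - 1*7) = (-109 + 4*(4 + 4))*(5*(6 - 1*7)) = (-109 + 4*8)*(5*(6 - 7)) = (-109 + 32)*(5*(-1)) = -77*(-5) = 385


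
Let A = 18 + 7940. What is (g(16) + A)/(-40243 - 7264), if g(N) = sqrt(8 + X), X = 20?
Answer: -7958/47507 - 2*sqrt(7)/47507 ≈ -0.16762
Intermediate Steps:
g(N) = 2*sqrt(7) (g(N) = sqrt(8 + 20) = sqrt(28) = 2*sqrt(7))
A = 7958
(g(16) + A)/(-40243 - 7264) = (2*sqrt(7) + 7958)/(-40243 - 7264) = (7958 + 2*sqrt(7))/(-47507) = (7958 + 2*sqrt(7))*(-1/47507) = -7958/47507 - 2*sqrt(7)/47507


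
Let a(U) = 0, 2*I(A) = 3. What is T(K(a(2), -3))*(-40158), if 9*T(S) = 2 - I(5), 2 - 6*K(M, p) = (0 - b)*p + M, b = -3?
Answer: -2231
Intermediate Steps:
I(A) = 3/2 (I(A) = (½)*3 = 3/2)
K(M, p) = ⅓ - p/2 - M/6 (K(M, p) = ⅓ - ((0 - 1*(-3))*p + M)/6 = ⅓ - ((0 + 3)*p + M)/6 = ⅓ - (3*p + M)/6 = ⅓ - (M + 3*p)/6 = ⅓ + (-p/2 - M/6) = ⅓ - p/2 - M/6)
T(S) = 1/18 (T(S) = (2 - 1*3/2)/9 = (2 - 3/2)/9 = (⅑)*(½) = 1/18)
T(K(a(2), -3))*(-40158) = (1/18)*(-40158) = -2231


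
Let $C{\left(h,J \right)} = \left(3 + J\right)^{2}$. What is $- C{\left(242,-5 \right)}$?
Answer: $-4$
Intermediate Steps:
$- C{\left(242,-5 \right)} = - \left(3 - 5\right)^{2} = - \left(-2\right)^{2} = \left(-1\right) 4 = -4$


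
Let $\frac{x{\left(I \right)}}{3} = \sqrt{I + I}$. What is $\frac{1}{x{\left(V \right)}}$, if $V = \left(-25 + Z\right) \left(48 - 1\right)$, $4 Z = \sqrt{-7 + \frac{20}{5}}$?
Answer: $\frac{\sqrt{94}}{141 \sqrt{-100 + i \sqrt{3}}} \approx 5.9538 \cdot 10^{-5} - 0.0068754 i$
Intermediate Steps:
$Z = \frac{i \sqrt{3}}{4}$ ($Z = \frac{\sqrt{-7 + \frac{20}{5}}}{4} = \frac{\sqrt{-7 + 20 \cdot \frac{1}{5}}}{4} = \frac{\sqrt{-7 + 4}}{4} = \frac{\sqrt{-3}}{4} = \frac{i \sqrt{3}}{4} \approx 0.43301 i$)
$V = -1175 + \frac{47 i \sqrt{3}}{4}$ ($V = \left(-25 + \frac{i \sqrt{3}}{4}\right) \left(48 - 1\right) = \left(-25 + \frac{i \sqrt{3}}{4}\right) 47 = -1175 + \frac{47 i \sqrt{3}}{4} \approx -1175.0 + 20.352 i$)
$x{\left(I \right)} = 3 \sqrt{2} \sqrt{I}$ ($x{\left(I \right)} = 3 \sqrt{I + I} = 3 \sqrt{2 I} = 3 \sqrt{2} \sqrt{I}$)
$\frac{1}{x{\left(V \right)}} = \frac{1}{3 \sqrt{2} \sqrt{-1175 + \frac{47 i \sqrt{3}}{4}}} = \frac{\sqrt{2}}{6 \sqrt{-1175 + \frac{47 i \sqrt{3}}{4}}}$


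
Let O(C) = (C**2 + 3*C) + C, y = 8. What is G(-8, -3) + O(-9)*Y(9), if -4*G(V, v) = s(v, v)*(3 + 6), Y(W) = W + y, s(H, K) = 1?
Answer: 3051/4 ≈ 762.75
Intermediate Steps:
O(C) = C**2 + 4*C
Y(W) = 8 + W (Y(W) = W + 8 = 8 + W)
G(V, v) = -9/4 (G(V, v) = -(3 + 6)/4 = -9/4)
G(-8, -3) + O(-9)*Y(9) = -9/4 + (-9*(4 - 9))*(8 + 9) = -9/4 - 9*(-5)*17 = -9/4 + 45*17 = -9/4 + 765 = 3051/4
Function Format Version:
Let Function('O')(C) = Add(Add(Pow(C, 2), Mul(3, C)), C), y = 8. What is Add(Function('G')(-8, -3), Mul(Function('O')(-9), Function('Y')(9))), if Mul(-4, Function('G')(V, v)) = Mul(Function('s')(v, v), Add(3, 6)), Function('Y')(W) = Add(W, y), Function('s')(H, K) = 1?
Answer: Rational(3051, 4) ≈ 762.75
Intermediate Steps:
Function('O')(C) = Add(Pow(C, 2), Mul(4, C))
Function('Y')(W) = Add(8, W) (Function('Y')(W) = Add(W, 8) = Add(8, W))
Function('G')(V, v) = Rational(-9, 4) (Function('G')(V, v) = Mul(Rational(-1, 4), Mul(1, Add(3, 6))) = Mul(Rational(-1, 4), Mul(1, 9)) = Mul(Rational(-1, 4), 9) = Rational(-9, 4))
Add(Function('G')(-8, -3), Mul(Function('O')(-9), Function('Y')(9))) = Add(Rational(-9, 4), Mul(Mul(-9, Add(4, -9)), Add(8, 9))) = Add(Rational(-9, 4), Mul(Mul(-9, -5), 17)) = Add(Rational(-9, 4), Mul(45, 17)) = Add(Rational(-9, 4), 765) = Rational(3051, 4)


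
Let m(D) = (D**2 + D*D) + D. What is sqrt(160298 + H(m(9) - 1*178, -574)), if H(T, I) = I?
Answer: 2*sqrt(39931) ≈ 399.65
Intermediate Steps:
m(D) = D + 2*D**2 (m(D) = (D**2 + D**2) + D = 2*D**2 + D = D + 2*D**2)
sqrt(160298 + H(m(9) - 1*178, -574)) = sqrt(160298 - 574) = sqrt(159724) = 2*sqrt(39931)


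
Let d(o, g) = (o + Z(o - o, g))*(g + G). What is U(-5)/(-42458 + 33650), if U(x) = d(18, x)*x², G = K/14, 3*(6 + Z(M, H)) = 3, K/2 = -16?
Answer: 5525/20552 ≈ 0.26883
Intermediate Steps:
K = -32 (K = 2*(-16) = -32)
Z(M, H) = -5 (Z(M, H) = -6 + (⅓)*3 = -6 + 1 = -5)
G = -16/7 (G = -32/14 = -32*1/14 = -16/7 ≈ -2.2857)
d(o, g) = (-5 + o)*(-16/7 + g) (d(o, g) = (o - 5)*(g - 16/7) = (-5 + o)*(-16/7 + g))
U(x) = x²*(-208/7 + 13*x) (U(x) = (80/7 - 5*x - 16/7*18 + x*18)*x² = (80/7 - 5*x - 288/7 + 18*x)*x² = (-208/7 + 13*x)*x² = x²*(-208/7 + 13*x))
U(-5)/(-42458 + 33650) = ((-5)²*(-208/7 + 13*(-5)))/(-42458 + 33650) = (25*(-208/7 - 65))/(-8808) = (25*(-663/7))*(-1/8808) = -16575/7*(-1/8808) = 5525/20552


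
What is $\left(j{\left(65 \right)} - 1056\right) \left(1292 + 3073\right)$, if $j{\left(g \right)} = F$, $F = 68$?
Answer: $-4312620$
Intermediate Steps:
$j{\left(g \right)} = 68$
$\left(j{\left(65 \right)} - 1056\right) \left(1292 + 3073\right) = \left(68 - 1056\right) \left(1292 + 3073\right) = \left(-988\right) 4365 = -4312620$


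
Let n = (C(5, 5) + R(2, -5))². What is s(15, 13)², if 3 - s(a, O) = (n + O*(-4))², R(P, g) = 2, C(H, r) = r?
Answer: 36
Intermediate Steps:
n = 49 (n = (5 + 2)² = 7² = 49)
s(a, O) = 3 - (49 - 4*O)² (s(a, O) = 3 - (49 + O*(-4))² = 3 - (49 - 4*O)²)
s(15, 13)² = (3 - (-49 + 4*13)²)² = (3 - (-49 + 52)²)² = (3 - 1*3²)² = (3 - 1*9)² = (3 - 9)² = (-6)² = 36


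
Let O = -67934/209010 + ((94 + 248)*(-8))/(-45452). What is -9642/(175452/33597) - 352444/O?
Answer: 718911460734131373/540952232026 ≈ 1.3290e+6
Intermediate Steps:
O = -314485601/1187490315 (O = -67934*1/209010 + (342*(-8))*(-1/45452) = -33967/104505 - 2736*(-1/45452) = -33967/104505 + 684/11363 = -314485601/1187490315 ≈ -0.26483)
-9642/(175452/33597) - 352444/O = -9642/(175452/33597) - 352444/(-314485601/1187490315) = -9642/(175452*(1/33597)) - 352444*(-1187490315/314485601) = -9642/58484/11199 + 24619049210580/18499153 = -9642*11199/58484 + 24619049210580/18499153 = -53990379/29242 + 24619049210580/18499153 = 718911460734131373/540952232026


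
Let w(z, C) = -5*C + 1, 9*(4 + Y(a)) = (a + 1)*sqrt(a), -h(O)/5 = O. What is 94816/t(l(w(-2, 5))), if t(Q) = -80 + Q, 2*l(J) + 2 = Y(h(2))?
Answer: -15739456/13783 + 94816*I*sqrt(10)/13783 ≈ -1141.9 + 21.754*I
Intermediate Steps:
h(O) = -5*O
Y(a) = -4 + sqrt(a)*(1 + a)/9 (Y(a) = -4 + ((a + 1)*sqrt(a))/9 = -4 + ((1 + a)*sqrt(a))/9 = -4 + (sqrt(a)*(1 + a))/9 = -4 + sqrt(a)*(1 + a)/9)
w(z, C) = 1 - 5*C
l(J) = -3 - I*sqrt(10)/2 (l(J) = -1 + (-4 + sqrt(-5*2)/9 + (-5*2)**(3/2)/9)/2 = -1 + (-4 + sqrt(-10)/9 + (-10)**(3/2)/9)/2 = -1 + (-4 + (I*sqrt(10))/9 + (-10*I*sqrt(10))/9)/2 = -1 + (-4 + I*sqrt(10)/9 - 10*I*sqrt(10)/9)/2 = -1 + (-4 - I*sqrt(10))/2 = -1 + (-2 - I*sqrt(10)/2) = -3 - I*sqrt(10)/2)
94816/t(l(w(-2, 5))) = 94816/(-80 + (-3 - I*sqrt(10)/2)) = 94816/(-83 - I*sqrt(10)/2)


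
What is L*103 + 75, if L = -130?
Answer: -13315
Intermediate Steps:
L*103 + 75 = -130*103 + 75 = -13390 + 75 = -13315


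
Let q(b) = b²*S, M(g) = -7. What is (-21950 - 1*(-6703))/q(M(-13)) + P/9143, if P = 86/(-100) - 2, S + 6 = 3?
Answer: 6970145029/67201050 ≈ 103.72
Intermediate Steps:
S = -3 (S = -6 + 3 = -3)
P = -143/50 (P = 86*(-1/100) - 2 = -43/50 - 2 = -143/50 ≈ -2.8600)
q(b) = -3*b² (q(b) = b²*(-3) = -3*b²)
(-21950 - 1*(-6703))/q(M(-13)) + P/9143 = (-21950 - 1*(-6703))/((-3*(-7)²)) - 143/50/9143 = (-21950 + 6703)/((-3*49)) - 143/50*1/9143 = -15247/(-147) - 143/457150 = -15247*(-1/147) - 143/457150 = 15247/147 - 143/457150 = 6970145029/67201050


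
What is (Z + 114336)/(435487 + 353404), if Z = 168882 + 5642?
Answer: 288860/788891 ≈ 0.36616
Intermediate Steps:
Z = 174524
(Z + 114336)/(435487 + 353404) = (174524 + 114336)/(435487 + 353404) = 288860/788891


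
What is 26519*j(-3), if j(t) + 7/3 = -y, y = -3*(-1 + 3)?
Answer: 291709/3 ≈ 97236.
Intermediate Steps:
y = -6 (y = -3*2 = -6)
j(t) = 11/3 (j(t) = -7/3 - 1*(-6) = -7/3 + 6 = 11/3)
26519*j(-3) = 26519*(11/3) = 291709/3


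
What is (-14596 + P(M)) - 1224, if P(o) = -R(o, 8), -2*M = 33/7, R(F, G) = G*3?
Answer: -15844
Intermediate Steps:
R(F, G) = 3*G
M = -33/14 (M = -33/(2*7) = -1/2*33/7 = -33/14 ≈ -2.3571)
P(o) = -24 (P(o) = -3*8 = -1*24 = -24)
(-14596 + P(M)) - 1224 = (-14596 - 24) - 1224 = -14620 - 1224 = -15844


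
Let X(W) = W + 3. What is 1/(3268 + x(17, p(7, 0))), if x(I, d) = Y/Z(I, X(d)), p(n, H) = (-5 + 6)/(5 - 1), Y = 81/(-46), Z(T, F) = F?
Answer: 299/976970 ≈ 0.00030605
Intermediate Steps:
X(W) = 3 + W
Y = -81/46 (Y = 81*(-1/46) = -81/46 ≈ -1.7609)
p(n, H) = 1/4
x(I, d) = -81/(46*(3 + d))
1/(3268 + x(17, p(7, 0))) = 1/(3268 - 81/(138 + 46*(1/4))) = 1/(3268 - 81/(138 + 23/2)) = 1/(3268 - 81/299/2) = 1/(3268 - 81*2/299) = 1/(3268 - 162/299) = 1/(976970/299) = 299/976970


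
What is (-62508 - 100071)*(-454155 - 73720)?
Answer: 85821389625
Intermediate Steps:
(-62508 - 100071)*(-454155 - 73720) = -162579*(-527875) = 85821389625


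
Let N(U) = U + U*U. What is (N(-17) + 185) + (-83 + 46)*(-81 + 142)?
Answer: -1800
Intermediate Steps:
N(U) = U + U²
(N(-17) + 185) + (-83 + 46)*(-81 + 142) = (-17*(1 - 17) + 185) + (-83 + 46)*(-81 + 142) = (-17*(-16) + 185) - 37*61 = (272 + 185) - 2257 = 457 - 2257 = -1800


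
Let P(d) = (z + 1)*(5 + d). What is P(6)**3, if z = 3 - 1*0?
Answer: 85184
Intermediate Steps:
z = 3 (z = 3 + 0 = 3)
P(d) = 20 + 4*d (P(d) = (3 + 1)*(5 + d) = 4*(5 + d) = 20 + 4*d)
P(6)**3 = (20 + 4*6)**3 = (20 + 24)**3 = 44**3 = 85184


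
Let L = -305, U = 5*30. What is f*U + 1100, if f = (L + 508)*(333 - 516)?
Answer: -5571250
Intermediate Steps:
U = 150
f = -37149 (f = (-305 + 508)*(333 - 516) = 203*(-183) = -37149)
f*U + 1100 = -37149*150 + 1100 = -5572350 + 1100 = -5571250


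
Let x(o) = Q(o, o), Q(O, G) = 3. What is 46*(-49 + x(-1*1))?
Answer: -2116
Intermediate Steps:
x(o) = 3
46*(-49 + x(-1*1)) = 46*(-49 + 3) = 46*(-46) = -2116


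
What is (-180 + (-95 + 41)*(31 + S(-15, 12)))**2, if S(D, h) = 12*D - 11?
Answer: 71571600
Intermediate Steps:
S(D, h) = -11 + 12*D
(-180 + (-95 + 41)*(31 + S(-15, 12)))**2 = (-180 + (-95 + 41)*(31 + (-11 + 12*(-15))))**2 = (-180 - 54*(31 + (-11 - 180)))**2 = (-180 - 54*(31 - 191))**2 = (-180 - 54*(-160))**2 = (-180 + 8640)**2 = 8460**2 = 71571600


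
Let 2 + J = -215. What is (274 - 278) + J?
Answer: -221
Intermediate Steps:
J = -217 (J = -2 - 215 = -217)
(274 - 278) + J = (274 - 278) - 217 = -4 - 217 = -221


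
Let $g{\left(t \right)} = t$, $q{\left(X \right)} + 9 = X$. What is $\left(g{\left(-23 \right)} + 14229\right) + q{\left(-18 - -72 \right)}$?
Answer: $14251$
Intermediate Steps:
$q{\left(X \right)} = -9 + X$
$\left(g{\left(-23 \right)} + 14229\right) + q{\left(-18 - -72 \right)} = \left(-23 + 14229\right) - -45 = 14206 + \left(-9 + \left(-18 + 72\right)\right) = 14206 + \left(-9 + 54\right) = 14206 + 45 = 14251$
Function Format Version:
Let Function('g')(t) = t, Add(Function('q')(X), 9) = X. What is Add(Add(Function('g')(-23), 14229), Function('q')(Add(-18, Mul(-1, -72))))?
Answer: 14251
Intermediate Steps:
Function('q')(X) = Add(-9, X)
Add(Add(Function('g')(-23), 14229), Function('q')(Add(-18, Mul(-1, -72)))) = Add(Add(-23, 14229), Add(-9, Add(-18, Mul(-1, -72)))) = Add(14206, Add(-9, Add(-18, 72))) = Add(14206, Add(-9, 54)) = Add(14206, 45) = 14251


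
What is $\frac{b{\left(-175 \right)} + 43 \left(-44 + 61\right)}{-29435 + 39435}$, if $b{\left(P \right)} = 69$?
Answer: $\frac{2}{25} \approx 0.08$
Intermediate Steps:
$\frac{b{\left(-175 \right)} + 43 \left(-44 + 61\right)}{-29435 + 39435} = \frac{69 + 43 \left(-44 + 61\right)}{-29435 + 39435} = \frac{69 + 43 \cdot 17}{10000} = \left(69 + 731\right) \frac{1}{10000} = 800 \cdot \frac{1}{10000} = \frac{2}{25}$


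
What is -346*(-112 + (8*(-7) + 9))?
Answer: 55014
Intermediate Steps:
-346*(-112 + (8*(-7) + 9)) = -346*(-112 + (-56 + 9)) = -346*(-112 - 47) = -346*(-159) = 55014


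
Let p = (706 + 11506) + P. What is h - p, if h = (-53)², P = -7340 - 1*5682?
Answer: 3619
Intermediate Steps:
P = -13022 (P = -7340 - 5682 = -13022)
h = 2809
p = -810 (p = (706 + 11506) - 13022 = 12212 - 13022 = -810)
h - p = 2809 - 1*(-810) = 2809 + 810 = 3619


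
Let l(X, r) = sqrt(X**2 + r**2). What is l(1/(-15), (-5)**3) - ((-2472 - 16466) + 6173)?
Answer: 12765 + sqrt(3515626)/15 ≈ 12890.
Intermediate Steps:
l(1/(-15), (-5)**3) - ((-2472 - 16466) + 6173) = sqrt((1/(-15))**2 + ((-5)**3)**2) - ((-2472 - 16466) + 6173) = sqrt((-1/15)**2 + (-125)**2) - (-18938 + 6173) = sqrt(1/225 + 15625) - 1*(-12765) = sqrt(3515626/225) + 12765 = sqrt(3515626)/15 + 12765 = 12765 + sqrt(3515626)/15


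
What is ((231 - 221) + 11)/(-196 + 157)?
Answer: -7/13 ≈ -0.53846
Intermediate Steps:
((231 - 221) + 11)/(-196 + 157) = (10 + 11)/(-39) = 21*(-1/39) = -7/13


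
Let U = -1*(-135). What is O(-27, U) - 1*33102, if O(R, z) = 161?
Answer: -32941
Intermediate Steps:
U = 135
O(-27, U) - 1*33102 = 161 - 1*33102 = 161 - 33102 = -32941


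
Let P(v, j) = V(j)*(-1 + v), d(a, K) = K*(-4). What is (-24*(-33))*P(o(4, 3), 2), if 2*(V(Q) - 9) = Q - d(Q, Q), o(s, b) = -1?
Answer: -22176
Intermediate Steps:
d(a, K) = -4*K
V(Q) = 9 + 5*Q/2 (V(Q) = 9 + (Q - (-4)*Q)/2 = 9 + (Q + 4*Q)/2 = 9 + (5*Q)/2 = 9 + 5*Q/2)
P(v, j) = (-1 + v)*(9 + 5*j/2) (P(v, j) = (9 + 5*j/2)*(-1 + v) = (-1 + v)*(9 + 5*j/2))
(-24*(-33))*P(o(4, 3), 2) = (-24*(-33))*((-1 - 1)*(18 + 5*2)/2) = 792*((1/2)*(-2)*(18 + 10)) = 792*((1/2)*(-2)*28) = 792*(-28) = -22176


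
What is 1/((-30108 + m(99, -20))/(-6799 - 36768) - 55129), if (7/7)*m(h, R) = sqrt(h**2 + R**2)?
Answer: -43567/2401775136 ≈ -1.8139e-5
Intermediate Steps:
m(h, R) = sqrt(R**2 + h**2) (m(h, R) = sqrt(h**2 + R**2) = sqrt(R**2 + h**2))
1/((-30108 + m(99, -20))/(-6799 - 36768) - 55129) = 1/((-30108 + sqrt((-20)**2 + 99**2))/(-6799 - 36768) - 55129) = 1/((-30108 + sqrt(400 + 9801))/(-43567) - 55129) = 1/((-30108 + sqrt(10201))*(-1/43567) - 55129) = 1/((-30108 + 101)*(-1/43567) - 55129) = 1/(-30007*(-1/43567) - 55129) = 1/(30007/43567 - 55129) = 1/(-2401775136/43567) = -43567/2401775136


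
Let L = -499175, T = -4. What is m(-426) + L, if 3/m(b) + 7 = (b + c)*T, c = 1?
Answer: -845103272/1693 ≈ -4.9918e+5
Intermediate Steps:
m(b) = 3/(-11 - 4*b) (m(b) = 3/(-7 + (b + 1)*(-4)) = 3/(-7 + (1 + b)*(-4)) = 3/(-7 + (-4 - 4*b)) = 3/(-11 - 4*b))
m(-426) + L = -3/(11 + 4*(-426)) - 499175 = -3/(11 - 1704) - 499175 = -3/(-1693) - 499175 = -3*(-1/1693) - 499175 = 3/1693 - 499175 = -845103272/1693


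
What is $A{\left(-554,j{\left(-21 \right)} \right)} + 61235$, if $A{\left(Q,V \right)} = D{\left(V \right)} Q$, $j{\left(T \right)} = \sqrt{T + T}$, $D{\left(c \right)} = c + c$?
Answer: $61235 - 1108 i \sqrt{42} \approx 61235.0 - 7180.7 i$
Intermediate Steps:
$D{\left(c \right)} = 2 c$
$j{\left(T \right)} = \sqrt{2} \sqrt{T}$ ($j{\left(T \right)} = \sqrt{2 T} = \sqrt{2} \sqrt{T}$)
$A{\left(Q,V \right)} = 2 Q V$ ($A{\left(Q,V \right)} = 2 V Q = 2 Q V$)
$A{\left(-554,j{\left(-21 \right)} \right)} + 61235 = 2 \left(-554\right) \sqrt{2} \sqrt{-21} + 61235 = 2 \left(-554\right) \sqrt{2} i \sqrt{21} + 61235 = 2 \left(-554\right) i \sqrt{42} + 61235 = - 1108 i \sqrt{42} + 61235 = 61235 - 1108 i \sqrt{42}$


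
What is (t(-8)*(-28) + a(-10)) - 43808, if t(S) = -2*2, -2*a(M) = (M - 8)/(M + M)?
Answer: -873929/20 ≈ -43696.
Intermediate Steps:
a(M) = -(-8 + M)/(4*M) (a(M) = -(M - 8)/(2*(M + M)) = -(-8 + M)/(2*(2*M)) = -(-8 + M)*1/(2*M)/2 = -(-8 + M)/(4*M))
t(S) = -4
(t(-8)*(-28) + a(-10)) - 43808 = (-4*(-28) + (1/4)*(8 - 1*(-10))/(-10)) - 43808 = (112 + (1/4)*(-1/10)*(8 + 10)) - 43808 = (112 + (1/4)*(-1/10)*18) - 43808 = (112 - 9/20) - 43808 = 2231/20 - 43808 = -873929/20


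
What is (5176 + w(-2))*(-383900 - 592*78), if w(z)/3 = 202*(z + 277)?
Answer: -73898238776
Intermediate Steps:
w(z) = 167862 + 606*z (w(z) = 3*(202*(z + 277)) = 3*(202*(277 + z)) = 3*(55954 + 202*z) = 167862 + 606*z)
(5176 + w(-2))*(-383900 - 592*78) = (5176 + (167862 + 606*(-2)))*(-383900 - 592*78) = (5176 + (167862 - 1212))*(-383900 - 46176) = (5176 + 166650)*(-430076) = 171826*(-430076) = -73898238776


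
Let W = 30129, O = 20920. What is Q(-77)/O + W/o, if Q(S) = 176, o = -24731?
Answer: -78243253/64671565 ≈ -1.2099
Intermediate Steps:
Q(-77)/O + W/o = 176/20920 + 30129/(-24731) = 176*(1/20920) + 30129*(-1/24731) = 22/2615 - 30129/24731 = -78243253/64671565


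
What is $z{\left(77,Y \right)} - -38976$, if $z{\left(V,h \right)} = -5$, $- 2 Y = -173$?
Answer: $38971$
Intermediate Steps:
$Y = \frac{173}{2}$ ($Y = \left(- \frac{1}{2}\right) \left(-173\right) = \frac{173}{2} \approx 86.5$)
$z{\left(77,Y \right)} - -38976 = -5 - -38976 = -5 + 38976 = 38971$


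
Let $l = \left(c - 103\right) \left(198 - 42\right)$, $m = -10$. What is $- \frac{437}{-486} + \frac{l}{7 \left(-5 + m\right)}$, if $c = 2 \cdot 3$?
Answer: $\frac{2466679}{17010} \approx 145.01$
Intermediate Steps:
$c = 6$
$l = -15132$ ($l = \left(6 - 103\right) \left(198 - 42\right) = \left(-97\right) 156 = -15132$)
$- \frac{437}{-486} + \frac{l}{7 \left(-5 + m\right)} = - \frac{437}{-486} - \frac{15132}{7 \left(-5 - 10\right)} = \left(-437\right) \left(- \frac{1}{486}\right) - \frac{15132}{7 \left(-15\right)} = \frac{437}{486} - \frac{15132}{-105} = \frac{437}{486} - - \frac{5044}{35} = \frac{437}{486} + \frac{5044}{35} = \frac{2466679}{17010}$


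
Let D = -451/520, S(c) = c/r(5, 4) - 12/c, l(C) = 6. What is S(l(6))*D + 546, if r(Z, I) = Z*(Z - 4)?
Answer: 355351/650 ≈ 546.69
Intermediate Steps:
r(Z, I) = Z*(-4 + Z)
S(c) = -12/c + c/5 (S(c) = c/((5*(-4 + 5))) - 12/c = c/((5*1)) - 12/c = c/5 - 12/c = -12/c + c/5)
D = -451/520 (D = -451*1/520 = -451/520 ≈ -0.86731)
S(l(6))*D + 546 = (-12/6 + (⅕)*6)*(-451/520) + 546 = (-12*⅙ + 6/5)*(-451/520) + 546 = (-2 + 6/5)*(-451/520) + 546 = -⅘*(-451/520) + 546 = 451/650 + 546 = 355351/650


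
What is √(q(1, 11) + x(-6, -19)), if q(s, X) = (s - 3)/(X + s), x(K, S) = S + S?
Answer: I*√1374/6 ≈ 6.1779*I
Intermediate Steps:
x(K, S) = 2*S
q(s, X) = (-3 + s)/(X + s)
√(q(1, 11) + x(-6, -19)) = √((-3 + 1)/(11 + 1) + 2*(-19)) = √(-2/12 - 38) = √((1/12)*(-2) - 38) = √(-⅙ - 38) = √(-229/6) = I*√1374/6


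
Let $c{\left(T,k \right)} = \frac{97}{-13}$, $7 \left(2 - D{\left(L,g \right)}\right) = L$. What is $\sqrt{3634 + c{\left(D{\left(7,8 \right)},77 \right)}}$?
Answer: $\frac{\sqrt{612885}}{13} \approx 60.221$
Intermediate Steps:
$D{\left(L,g \right)} = 2 - \frac{L}{7}$
$c{\left(T,k \right)} = - \frac{97}{13}$ ($c{\left(T,k \right)} = 97 \left(- \frac{1}{13}\right) = - \frac{97}{13}$)
$\sqrt{3634 + c{\left(D{\left(7,8 \right)},77 \right)}} = \sqrt{3634 - \frac{97}{13}} = \sqrt{\frac{47145}{13}} = \frac{\sqrt{612885}}{13}$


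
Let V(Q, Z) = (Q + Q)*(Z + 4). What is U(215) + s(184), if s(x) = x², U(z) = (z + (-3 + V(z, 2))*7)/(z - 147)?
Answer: 1160231/34 ≈ 34124.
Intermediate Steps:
V(Q, Z) = 2*Q*(4 + Z) (V(Q, Z) = (2*Q)*(4 + Z) = 2*Q*(4 + Z))
U(z) = (-21 + 85*z)/(-147 + z) (U(z) = (z + (-3 + 2*z*(4 + 2))*7)/(z - 147) = (z + (-3 + 2*z*6)*7)/(-147 + z) = (z + (-3 + 12*z)*7)/(-147 + z) = (z + (-21 + 84*z))/(-147 + z) = (-21 + 85*z)/(-147 + z))
U(215) + s(184) = (-21 + 85*215)/(-147 + 215) + 184² = (-21 + 18275)/68 + 33856 = (1/68)*18254 + 33856 = 9127/34 + 33856 = 1160231/34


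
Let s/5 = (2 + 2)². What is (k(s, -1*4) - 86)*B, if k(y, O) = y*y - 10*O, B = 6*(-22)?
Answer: -838728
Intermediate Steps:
B = -132
s = 80 (s = 5*(2 + 2)² = 5*4² = 5*16 = 80)
k(y, O) = y² - 10*O
(k(s, -1*4) - 86)*B = ((80² - (-10)*4) - 86)*(-132) = ((6400 - 10*(-4)) - 86)*(-132) = ((6400 + 40) - 86)*(-132) = (6440 - 86)*(-132) = 6354*(-132) = -838728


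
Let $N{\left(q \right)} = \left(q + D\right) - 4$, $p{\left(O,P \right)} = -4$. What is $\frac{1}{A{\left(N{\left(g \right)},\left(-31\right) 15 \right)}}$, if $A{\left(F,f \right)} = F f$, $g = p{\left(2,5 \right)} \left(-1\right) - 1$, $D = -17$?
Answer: $\frac{1}{8370} \approx 0.00011947$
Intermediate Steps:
$g = 3$ ($g = \left(-4\right) \left(-1\right) - 1 = 4 - 1 = 3$)
$N{\left(q \right)} = -21 + q$ ($N{\left(q \right)} = \left(q - 17\right) - 4 = \left(-17 + q\right) - 4 = -21 + q$)
$\frac{1}{A{\left(N{\left(g \right)},\left(-31\right) 15 \right)}} = \frac{1}{\left(-21 + 3\right) \left(\left(-31\right) 15\right)} = \frac{1}{\left(-18\right) \left(-465\right)} = \frac{1}{8370}$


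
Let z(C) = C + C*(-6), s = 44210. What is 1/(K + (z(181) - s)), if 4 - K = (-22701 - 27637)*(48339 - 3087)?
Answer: 1/2277850065 ≈ 4.3901e-10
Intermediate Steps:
z(C) = -5*C (z(C) = C - 6*C = -5*C)
K = 2277895180 (K = 4 - (-22701 - 27637)*(48339 - 3087) = 4 - (-50338)*45252 = 4 - 1*(-2277895176) = 4 + 2277895176 = 2277895180)
1/(K + (z(181) - s)) = 1/(2277895180 + (-5*181 - 1*44210)) = 1/(2277895180 + (-905 - 44210)) = 1/(2277895180 - 45115) = 1/2277850065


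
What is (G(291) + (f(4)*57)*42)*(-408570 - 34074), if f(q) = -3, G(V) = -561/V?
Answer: 308452487604/97 ≈ 3.1799e+9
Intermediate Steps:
(G(291) + (f(4)*57)*42)*(-408570 - 34074) = (-561/291 - 3*57*42)*(-408570 - 34074) = (-561*1/291 - 171*42)*(-442644) = (-187/97 - 7182)*(-442644) = -696841/97*(-442644) = 308452487604/97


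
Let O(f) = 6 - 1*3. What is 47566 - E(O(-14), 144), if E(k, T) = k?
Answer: 47563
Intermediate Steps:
O(f) = 3 (O(f) = 6 - 3 = 3)
47566 - E(O(-14), 144) = 47566 - 1*3 = 47566 - 3 = 47563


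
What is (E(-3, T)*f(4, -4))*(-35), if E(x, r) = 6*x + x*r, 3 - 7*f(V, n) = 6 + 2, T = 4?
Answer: -750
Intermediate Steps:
f(V, n) = -5/7 (f(V, n) = 3/7 - (6 + 2)/7 = 3/7 - ⅐*8 = 3/7 - 8/7 = -5/7)
E(x, r) = 6*x + r*x
(E(-3, T)*f(4, -4))*(-35) = (-3*(6 + 4)*(-5/7))*(-35) = (-3*10*(-5/7))*(-35) = -30*(-5/7)*(-35) = (150/7)*(-35) = -750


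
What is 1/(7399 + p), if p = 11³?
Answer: 1/8730 ≈ 0.00011455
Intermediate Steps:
p = 1331
1/(7399 + p) = 1/(7399 + 1331) = 1/8730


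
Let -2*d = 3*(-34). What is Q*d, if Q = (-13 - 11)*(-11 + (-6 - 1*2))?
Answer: 23256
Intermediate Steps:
d = 51 (d = -3*(-34)/2 = -½*(-102) = 51)
Q = 456 (Q = -24*(-11 + (-6 - 2)) = -24*(-11 - 8) = -24*(-19) = 456)
Q*d = 456*51 = 23256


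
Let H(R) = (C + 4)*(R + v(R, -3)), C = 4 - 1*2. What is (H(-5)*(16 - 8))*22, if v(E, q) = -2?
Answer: -7392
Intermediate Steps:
C = 2 (C = 4 - 2 = 2)
H(R) = -12 + 6*R (H(R) = (2 + 4)*(R - 2) = 6*(-2 + R) = -12 + 6*R)
(H(-5)*(16 - 8))*22 = ((-12 + 6*(-5))*(16 - 8))*22 = ((-12 - 30)*8)*22 = -42*8*22 = -336*22 = -7392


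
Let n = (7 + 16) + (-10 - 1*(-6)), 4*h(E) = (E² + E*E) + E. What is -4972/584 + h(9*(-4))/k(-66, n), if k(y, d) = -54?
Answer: -4456/219 ≈ -20.347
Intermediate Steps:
h(E) = E²/2 + E/4 (h(E) = ((E² + E*E) + E)/4 = ((E² + E²) + E)/4 = (2*E² + E)/4 = (E + 2*E²)/4 = E²/2 + E/4)
n = 19 (n = 23 + (-10 + 6) = 23 - 4 = 19)
-4972/584 + h(9*(-4))/k(-66, n) = -4972/584 + ((9*(-4))*(1 + 2*(9*(-4)))/4)/(-54) = -4972*1/584 + ((¼)*(-36)*(1 + 2*(-36)))*(-1/54) = -1243/146 + ((¼)*(-36)*(1 - 72))*(-1/54) = -1243/146 + ((¼)*(-36)*(-71))*(-1/54) = -1243/146 + 639*(-1/54) = -1243/146 - 71/6 = -4456/219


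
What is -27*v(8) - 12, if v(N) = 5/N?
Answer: -231/8 ≈ -28.875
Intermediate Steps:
-27*v(8) - 12 = -135/8 - 12 = -231/8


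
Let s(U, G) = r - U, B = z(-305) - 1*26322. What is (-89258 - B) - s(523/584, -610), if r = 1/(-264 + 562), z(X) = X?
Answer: -5449821461/87016 ≈ -62630.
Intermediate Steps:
r = 1/298 ≈ 0.0033557
B = -26627 (B = -305 - 1*26322 = -305 - 26322 = -26627)
s(U, G) = 1/298 - U
(-89258 - B) - s(523/584, -610) = (-89258 - 1*(-26627)) - (1/298 - 523/584) = (-89258 + 26627) - (1/298 - 523/584) = -62631 - (1/298 - 1*523/584) = -62631 - (1/298 - 523/584) = -62631 - 1*(-77635/87016) = -62631 + 77635/87016 = -5449821461/87016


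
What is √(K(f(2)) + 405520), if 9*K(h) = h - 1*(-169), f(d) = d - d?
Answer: √3649849/3 ≈ 636.82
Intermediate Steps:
f(d) = 0
K(h) = 169/9 + h/9 (K(h) = (h - 1*(-169))/9 = (h + 169)/9 = (169 + h)/9 = 169/9 + h/9)
√(K(f(2)) + 405520) = √((169/9 + (⅑)*0) + 405520) = √((169/9 + 0) + 405520) = √(169/9 + 405520) = √(3649849/9) = √3649849/3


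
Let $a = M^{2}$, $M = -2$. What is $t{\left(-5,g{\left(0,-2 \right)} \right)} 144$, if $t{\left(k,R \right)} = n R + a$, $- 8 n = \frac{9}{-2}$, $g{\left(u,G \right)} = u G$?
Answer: $576$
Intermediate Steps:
$g{\left(u,G \right)} = G u$
$n = \frac{9}{16}$ ($n = - \frac{9 \frac{1}{-2}}{8} = - \frac{9 \left(- \frac{1}{2}\right)}{8} = \left(- \frac{1}{8}\right) \left(- \frac{9}{2}\right) = \frac{9}{16} \approx 0.5625$)
$a = 4$ ($a = \left(-2\right)^{2} = 4$)
$t{\left(k,R \right)} = 4 + \frac{9 R}{16}$ ($t{\left(k,R \right)} = \frac{9 R}{16} + 4 = 4 + \frac{9 R}{16}$)
$t{\left(-5,g{\left(0,-2 \right)} \right)} 144 = \left(4 + \frac{9 \left(\left(-2\right) 0\right)}{16}\right) 144 = \left(4 + \frac{9}{16} \cdot 0\right) 144 = \left(4 + 0\right) 144 = 4 \cdot 144 = 576$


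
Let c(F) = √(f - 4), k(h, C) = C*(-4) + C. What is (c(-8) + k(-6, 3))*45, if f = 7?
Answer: -405 + 45*√3 ≈ -327.06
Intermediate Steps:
k(h, C) = -3*C (k(h, C) = -4*C + C = -3*C)
c(F) = √3 (c(F) = √(7 - 4) = √3)
(c(-8) + k(-6, 3))*45 = (√3 - 3*3)*45 = (√3 - 9)*45 = (-9 + √3)*45 = -405 + 45*√3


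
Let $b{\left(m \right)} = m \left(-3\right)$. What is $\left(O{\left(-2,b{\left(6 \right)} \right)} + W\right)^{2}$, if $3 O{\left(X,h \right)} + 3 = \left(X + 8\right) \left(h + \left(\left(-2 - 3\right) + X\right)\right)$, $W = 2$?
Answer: $2401$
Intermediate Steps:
$b{\left(m \right)} = - 3 m$
$O{\left(X,h \right)} = -1 + \frac{\left(8 + X\right) \left(-5 + X + h\right)}{3}$ ($O{\left(X,h \right)} = -1 + \frac{\left(X + 8\right) \left(h + \left(\left(-2 - 3\right) + X\right)\right)}{3} = -1 + \frac{\left(8 + X\right) \left(h + \left(-5 + X\right)\right)}{3} = -1 + \frac{\left(8 + X\right) \left(-5 + X + h\right)}{3}$)
$\left(O{\left(-2,b{\left(6 \right)} \right)} + W\right)^{2} = \left(\left(- \frac{43}{3} - 2 + \frac{\left(-2\right)^{2}}{3} + \frac{8 \left(\left(-3\right) 6\right)}{3} + \frac{1}{3} \left(-2\right) \left(\left(-3\right) 6\right)\right) + 2\right)^{2} = \left(\left(- \frac{43}{3} - 2 + \frac{1}{3} \cdot 4 + \frac{8}{3} \left(-18\right) + \frac{1}{3} \left(-2\right) \left(-18\right)\right) + 2\right)^{2} = \left(\left(- \frac{43}{3} - 2 + \frac{4}{3} - 48 + 12\right) + 2\right)^{2} = \left(-51 + 2\right)^{2} = \left(-49\right)^{2} = 2401$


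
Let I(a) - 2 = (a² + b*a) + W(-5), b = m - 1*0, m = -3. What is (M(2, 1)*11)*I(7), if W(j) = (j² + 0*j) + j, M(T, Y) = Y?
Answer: 550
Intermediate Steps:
W(j) = j + j² (W(j) = (j² + 0) + j = j² + j = j + j²)
b = -3 (b = -3 - 1*0 = -3 + 0 = -3)
I(a) = 22 + a² - 3*a (I(a) = 2 + ((a² - 3*a) - 5*(1 - 5)) = 2 + ((a² - 3*a) - 5*(-4)) = 2 + ((a² - 3*a) + 20) = 2 + (20 + a² - 3*a) = 22 + a² - 3*a)
(M(2, 1)*11)*I(7) = (1*11)*(22 + 7² - 3*7) = 11*(22 + 49 - 21) = 11*50 = 550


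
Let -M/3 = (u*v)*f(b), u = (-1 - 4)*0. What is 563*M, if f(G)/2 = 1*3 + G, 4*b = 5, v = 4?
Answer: 0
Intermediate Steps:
b = 5/4 (b = (1/4)*5 = 5/4 ≈ 1.2500)
f(G) = 6 + 2*G (f(G) = 2*(1*3 + G) = 2*(3 + G) = 6 + 2*G)
u = 0 (u = -5*0 = 0)
M = 0 (M = -3*0*4*(6 + 2*(5/4)) = -0*(6 + 5/2) = -0*17/2 = -3*0 = 0)
563*M = 563*0 = 0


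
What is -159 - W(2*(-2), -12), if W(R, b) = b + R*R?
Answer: -163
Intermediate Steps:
W(R, b) = b + R²
-159 - W(2*(-2), -12) = -159 - (-12 + (2*(-2))²) = -159 - (-12 + (-4)²) = -159 - (-12 + 16) = -159 - 1*4 = -159 - 4 = -163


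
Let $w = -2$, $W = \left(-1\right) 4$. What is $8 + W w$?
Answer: $16$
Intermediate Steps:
$W = -4$
$8 + W w = 8 - -8 = 8 + 8 = 16$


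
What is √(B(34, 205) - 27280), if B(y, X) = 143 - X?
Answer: 21*I*√62 ≈ 165.35*I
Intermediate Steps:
√(B(34, 205) - 27280) = √((143 - 1*205) - 27280) = √((143 - 205) - 27280) = √(-62 - 27280) = √(-27342) = 21*I*√62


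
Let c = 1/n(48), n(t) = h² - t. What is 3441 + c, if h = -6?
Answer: 41291/12 ≈ 3440.9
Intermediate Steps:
n(t) = 36 - t (n(t) = (-6)² - t = 36 - t)
c = -1/12 (c = 1/(36 - 1*48) = 1/(36 - 48) = 1/(-12) = -1/12 ≈ -0.083333)
3441 + c = 3441 - 1/12 = 41291/12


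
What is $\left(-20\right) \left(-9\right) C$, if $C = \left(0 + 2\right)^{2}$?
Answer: $720$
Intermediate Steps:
$C = 4$ ($C = 2^{2} = 4$)
$\left(-20\right) \left(-9\right) C = \left(-20\right) \left(-9\right) 4 = 180 \cdot 4 = 720$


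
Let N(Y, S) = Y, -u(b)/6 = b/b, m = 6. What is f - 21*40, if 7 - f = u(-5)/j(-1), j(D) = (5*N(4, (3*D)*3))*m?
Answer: -16659/20 ≈ -832.95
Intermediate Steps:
u(b) = -6 (u(b) = -6*b/b = -6*1 = -6)
j(D) = 120 (j(D) = (5*4)*6 = 20*6 = 120)
f = 141/20 (f = 7 - (-6)/120 = 7 - 1*(-1/20) = 7 + 1/20 = 141/20 ≈ 7.0500)
f - 21*40 = 141/20 - 21*40 = 141/20 - 840 = -16659/20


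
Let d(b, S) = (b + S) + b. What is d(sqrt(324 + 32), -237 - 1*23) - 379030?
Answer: -379290 + 4*sqrt(89) ≈ -3.7925e+5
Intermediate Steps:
d(b, S) = S + 2*b (d(b, S) = (S + b) + b = S + 2*b)
d(sqrt(324 + 32), -237 - 1*23) - 379030 = ((-237 - 1*23) + 2*sqrt(324 + 32)) - 379030 = ((-237 - 23) + 2*sqrt(356)) - 379030 = (-260 + 2*(2*sqrt(89))) - 379030 = (-260 + 4*sqrt(89)) - 379030 = -379290 + 4*sqrt(89)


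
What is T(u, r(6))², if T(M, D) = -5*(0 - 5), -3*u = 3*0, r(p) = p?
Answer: 625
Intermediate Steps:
u = 0 (u = -0 = -⅓*0 = 0)
T(M, D) = 25 (T(M, D) = -5*(-5) = 25)
T(u, r(6))² = 25² = 625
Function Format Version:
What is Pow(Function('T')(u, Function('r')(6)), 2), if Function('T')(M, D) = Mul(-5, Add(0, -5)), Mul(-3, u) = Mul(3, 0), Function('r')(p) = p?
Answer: 625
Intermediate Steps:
u = 0 (u = Mul(Rational(-1, 3), Mul(3, 0)) = Mul(Rational(-1, 3), 0) = 0)
Function('T')(M, D) = 25 (Function('T')(M, D) = Mul(-5, -5) = 25)
Pow(Function('T')(u, Function('r')(6)), 2) = Pow(25, 2) = 625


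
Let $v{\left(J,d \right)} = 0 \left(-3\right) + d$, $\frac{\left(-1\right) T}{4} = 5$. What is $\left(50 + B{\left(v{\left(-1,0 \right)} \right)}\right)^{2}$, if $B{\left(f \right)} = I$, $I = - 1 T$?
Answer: $4900$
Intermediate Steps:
$T = -20$ ($T = \left(-4\right) 5 = -20$)
$v{\left(J,d \right)} = d$ ($v{\left(J,d \right)} = 0 + d = d$)
$I = 20$ ($I = - 1 \left(-20\right) = \left(-1\right) \left(-20\right) = 20$)
$B{\left(f \right)} = 20$
$\left(50 + B{\left(v{\left(-1,0 \right)} \right)}\right)^{2} = \left(50 + 20\right)^{2} = 70^{2} = 4900$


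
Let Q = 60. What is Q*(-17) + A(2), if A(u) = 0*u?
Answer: -1020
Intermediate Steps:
A(u) = 0
Q*(-17) + A(2) = 60*(-17) + 0 = -1020 + 0 = -1020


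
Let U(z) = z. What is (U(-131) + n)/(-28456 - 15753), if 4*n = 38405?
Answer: -37881/176836 ≈ -0.21422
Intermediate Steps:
n = 38405/4 (n = (¼)*38405 = 38405/4 ≈ 9601.3)
(U(-131) + n)/(-28456 - 15753) = (-131 + 38405/4)/(-28456 - 15753) = (37881/4)/(-44209) = (37881/4)*(-1/44209) = -37881/176836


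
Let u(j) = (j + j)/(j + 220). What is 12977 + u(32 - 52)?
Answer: 64884/5 ≈ 12977.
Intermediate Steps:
u(j) = 2*j/(220 + j) (u(j) = (2*j)/(220 + j) = 2*j/(220 + j))
12977 + u(32 - 52) = 12977 + 2*(32 - 52)/(220 + (32 - 52)) = 12977 + 2*(-20)/(220 - 20) = 12977 + 2*(-20)/200 = 12977 + 2*(-20)*(1/200) = 12977 - ⅕ = 64884/5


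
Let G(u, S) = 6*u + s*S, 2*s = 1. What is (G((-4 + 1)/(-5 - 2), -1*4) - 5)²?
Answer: 961/49 ≈ 19.612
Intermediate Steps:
s = ½ (s = (½)*1 = ½ ≈ 0.50000)
G(u, S) = S/2 + 6*u (G(u, S) = 6*u + S/2 = S/2 + 6*u)
(G((-4 + 1)/(-5 - 2), -1*4) - 5)² = (((-1*4)/2 + 6*((-4 + 1)/(-5 - 2))) - 5)² = (((½)*(-4) + 6*(-3/(-7))) - 5)² = ((-2 + 6*(-3*(-⅐))) - 5)² = ((-2 + 6*(3/7)) - 5)² = ((-2 + 18/7) - 5)² = (4/7 - 5)² = (-31/7)² = 961/49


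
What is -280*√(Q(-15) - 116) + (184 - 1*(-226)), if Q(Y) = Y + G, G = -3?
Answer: 410 - 280*I*√134 ≈ 410.0 - 3241.2*I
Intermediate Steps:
Q(Y) = -3 + Y (Q(Y) = Y - 3 = -3 + Y)
-280*√(Q(-15) - 116) + (184 - 1*(-226)) = -280*√((-3 - 15) - 116) + (184 - 1*(-226)) = -280*√(-18 - 116) + (184 + 226) = -280*I*√134 + 410 = 410 - 280*I*√134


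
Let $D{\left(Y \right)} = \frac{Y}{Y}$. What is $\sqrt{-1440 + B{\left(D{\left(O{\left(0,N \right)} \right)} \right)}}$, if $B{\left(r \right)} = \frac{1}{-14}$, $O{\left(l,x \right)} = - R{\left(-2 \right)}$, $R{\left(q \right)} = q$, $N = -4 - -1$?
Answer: $\frac{i \sqrt{282254}}{14} \approx 37.948 i$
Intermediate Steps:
$N = -3$ ($N = -4 + 1 = -3$)
$O{\left(l,x \right)} = 2$ ($O{\left(l,x \right)} = \left(-1\right) \left(-2\right) = 2$)
$D{\left(Y \right)} = 1$
$B{\left(r \right)} = - \frac{1}{14}$
$\sqrt{-1440 + B{\left(D{\left(O{\left(0,N \right)} \right)} \right)}} = \sqrt{-1440 - \frac{1}{14}} = \sqrt{- \frac{20161}{14}} = \frac{i \sqrt{282254}}{14}$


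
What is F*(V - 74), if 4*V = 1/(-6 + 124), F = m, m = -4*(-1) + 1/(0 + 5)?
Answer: -733467/2360 ≈ -310.79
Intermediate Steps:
m = 21/5 (m = 4 + 1/5 = 21/5 ≈ 4.2000)
F = 21/5 ≈ 4.2000
V = 1/472 (V = 1/(4*(-6 + 124)) = (1/4)/118 = (1/4)*(1/118) = 1/472 ≈ 0.0021186)
F*(V - 74) = 21*(1/472 - 74)/5 = (21/5)*(-34927/472) = -733467/2360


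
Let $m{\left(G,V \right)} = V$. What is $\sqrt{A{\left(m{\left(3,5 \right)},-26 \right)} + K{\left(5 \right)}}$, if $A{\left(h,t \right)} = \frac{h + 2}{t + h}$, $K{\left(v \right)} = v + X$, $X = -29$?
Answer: $\frac{i \sqrt{219}}{3} \approx 4.9329 i$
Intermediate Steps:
$K{\left(v \right)} = -29 + v$ ($K{\left(v \right)} = v - 29 = -29 + v$)
$A{\left(h,t \right)} = \frac{2 + h}{h + t}$
$\sqrt{A{\left(m{\left(3,5 \right)},-26 \right)} + K{\left(5 \right)}} = \sqrt{\frac{2 + 5}{5 - 26} + \left(-29 + 5\right)} = \sqrt{\frac{1}{-21} \cdot 7 - 24} = \sqrt{\left(- \frac{1}{21}\right) 7 - 24} = \sqrt{- \frac{1}{3} - 24} = \sqrt{- \frac{73}{3}} = \frac{i \sqrt{219}}{3}$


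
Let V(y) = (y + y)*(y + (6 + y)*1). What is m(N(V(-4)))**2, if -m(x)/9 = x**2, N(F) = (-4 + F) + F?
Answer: 49787136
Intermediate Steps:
V(y) = 2*y*(6 + 2*y) (V(y) = (2*y)*(y + (6 + y)) = (2*y)*(6 + 2*y) = 2*y*(6 + 2*y))
N(F) = -4 + 2*F
m(x) = -9*x**2
m(N(V(-4)))**2 = (-9*(-4 + 2*(4*(-4)*(3 - 4)))**2)**2 = (-9*(-4 + 2*(4*(-4)*(-1)))**2)**2 = (-9*(-4 + 2*16)**2)**2 = (-9*(-4 + 32)**2)**2 = (-9*28**2)**2 = (-9*784)**2 = (-7056)**2 = 49787136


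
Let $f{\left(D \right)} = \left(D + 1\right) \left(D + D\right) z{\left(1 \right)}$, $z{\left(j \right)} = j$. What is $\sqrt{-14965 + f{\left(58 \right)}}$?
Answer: $i \sqrt{8121} \approx 90.117 i$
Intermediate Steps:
$f{\left(D \right)} = 2 D \left(1 + D\right)$ ($f{\left(D \right)} = \left(D + 1\right) \left(D + D\right) 1 = \left(1 + D\right) 2 D 1 = 2 D \left(1 + D\right) 1 = 2 D \left(1 + D\right)$)
$\sqrt{-14965 + f{\left(58 \right)}} = \sqrt{-14965 + 2 \cdot 58 \left(1 + 58\right)} = \sqrt{-14965 + 2 \cdot 58 \cdot 59} = \sqrt{-14965 + 6844} = \sqrt{-8121} = i \sqrt{8121}$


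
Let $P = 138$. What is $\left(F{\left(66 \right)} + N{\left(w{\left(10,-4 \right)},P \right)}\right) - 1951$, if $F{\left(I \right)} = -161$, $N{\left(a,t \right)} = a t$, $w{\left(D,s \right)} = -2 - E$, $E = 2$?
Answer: $-2664$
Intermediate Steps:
$w{\left(D,s \right)} = -4$ ($w{\left(D,s \right)} = -2 - 2 = -4$)
$\left(F{\left(66 \right)} + N{\left(w{\left(10,-4 \right)},P \right)}\right) - 1951 = \left(-161 - 552\right) - 1951 = -713 - 1951 = -2664$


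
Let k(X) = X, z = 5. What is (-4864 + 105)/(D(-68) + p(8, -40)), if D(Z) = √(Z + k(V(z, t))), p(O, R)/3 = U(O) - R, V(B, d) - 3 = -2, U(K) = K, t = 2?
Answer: -685296/20803 + 4759*I*√67/20803 ≈ -32.942 + 1.8725*I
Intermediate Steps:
V(B, d) = 1 (V(B, d) = 3 - 2 = 1)
p(O, R) = -3*R + 3*O (p(O, R) = 3*(O - R) = -3*R + 3*O)
D(Z) = √(1 + Z) (D(Z) = √(Z + 1) = √(1 + Z))
(-4864 + 105)/(D(-68) + p(8, -40)) = (-4864 + 105)/(√(1 - 68) + (-3*(-40) + 3*8)) = -4759/(√(-67) + (120 + 24)) = -4759/(I*√67 + 144) = -4759/(144 + I*√67)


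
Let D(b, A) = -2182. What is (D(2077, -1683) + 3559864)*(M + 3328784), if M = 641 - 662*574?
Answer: 10493158925034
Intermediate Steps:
M = -379347 (M = 641 - 379988 = -379347)
(D(2077, -1683) + 3559864)*(M + 3328784) = (-2182 + 3559864)*(-379347 + 3328784) = 3557682*2949437 = 10493158925034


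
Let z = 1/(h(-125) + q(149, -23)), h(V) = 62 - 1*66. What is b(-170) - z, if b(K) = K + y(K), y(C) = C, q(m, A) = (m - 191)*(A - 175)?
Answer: -2826081/8312 ≈ -340.00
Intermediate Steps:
q(m, A) = (-191 + m)*(-175 + A)
h(V) = -4 (h(V) = 62 - 66 = -4)
b(K) = 2*K (b(K) = K + K = 2*K)
z = 1/8312 (z = 1/(-4 + (33425 - 191*(-23) - 175*149 - 23*149)) = 1/(-4 + (33425 + 4393 - 26075 - 3427)) = 1/(-4 + 8316) = 1/8312 ≈ 0.00012031)
b(-170) - z = 2*(-170) - 1*1/8312 = -340 - 1/8312 = -2826081/8312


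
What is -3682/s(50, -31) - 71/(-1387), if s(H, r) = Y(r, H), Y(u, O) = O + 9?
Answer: -5102745/81833 ≈ -62.356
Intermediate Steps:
Y(u, O) = 9 + O
s(H, r) = 9 + H
-3682/s(50, -31) - 71/(-1387) = -3682/(9 + 50) - 71/(-1387) = -3682/59 - 71*(-1/1387) = -3682*1/59 + 71/1387 = -3682/59 + 71/1387 = -5102745/81833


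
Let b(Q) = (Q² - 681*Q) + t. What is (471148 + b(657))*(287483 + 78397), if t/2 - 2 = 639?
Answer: 167083492560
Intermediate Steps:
t = 1282 (t = 4 + 2*639 = 4 + 1278 = 1282)
b(Q) = 1282 + Q² - 681*Q (b(Q) = (Q² - 681*Q) + 1282 = 1282 + Q² - 681*Q)
(471148 + b(657))*(287483 + 78397) = (471148 + (1282 + 657² - 681*657))*(287483 + 78397) = (471148 + (1282 + 431649 - 447417))*365880 = (471148 - 14486)*365880 = 456662*365880 = 167083492560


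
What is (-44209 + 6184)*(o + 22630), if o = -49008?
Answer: 1003023450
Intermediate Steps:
(-44209 + 6184)*(o + 22630) = (-44209 + 6184)*(-49008 + 22630) = -38025*(-26378) = 1003023450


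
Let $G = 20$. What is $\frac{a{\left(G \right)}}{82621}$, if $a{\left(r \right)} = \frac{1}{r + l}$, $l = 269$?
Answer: $\frac{1}{23877469} \approx 4.188 \cdot 10^{-8}$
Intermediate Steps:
$a{\left(r \right)} = \frac{1}{269 + r}$ ($a{\left(r \right)} = \frac{1}{r + 269} = \frac{1}{269 + r}$)
$\frac{a{\left(G \right)}}{82621} = \frac{1}{\left(269 + 20\right) 82621} = \frac{1}{289} \cdot \frac{1}{82621} = \frac{1}{23877469}$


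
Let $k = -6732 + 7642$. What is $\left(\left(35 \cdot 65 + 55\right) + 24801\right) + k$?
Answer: $28041$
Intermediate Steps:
$k = 910$
$\left(\left(35 \cdot 65 + 55\right) + 24801\right) + k = \left(\left(35 \cdot 65 + 55\right) + 24801\right) + 910 = \left(\left(2275 + 55\right) + 24801\right) + 910 = \left(2330 + 24801\right) + 910 = 27131 + 910 = 28041$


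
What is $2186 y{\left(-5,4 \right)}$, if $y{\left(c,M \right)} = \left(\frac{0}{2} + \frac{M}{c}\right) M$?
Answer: $- \frac{34976}{5} \approx -6995.2$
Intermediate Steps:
$y{\left(c,M \right)} = \frac{M^{2}}{c}$ ($y{\left(c,M \right)} = \left(0 \cdot \frac{1}{2} + \frac{M}{c}\right) M = \left(0 + \frac{M}{c}\right) M = \frac{M}{c} M = \frac{M^{2}}{c}$)
$2186 y{\left(-5,4 \right)} = 2186 \frac{4^{2}}{-5} = 2186 \cdot 16 \left(- \frac{1}{5}\right) = 2186 \left(- \frac{16}{5}\right) = - \frac{34976}{5}$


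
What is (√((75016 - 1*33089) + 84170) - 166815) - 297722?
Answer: -464537 + √126097 ≈ -4.6418e+5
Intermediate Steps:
(√((75016 - 1*33089) + 84170) - 166815) - 297722 = (√((75016 - 33089) + 84170) - 166815) - 297722 = (√(41927 + 84170) - 166815) - 297722 = (√126097 - 166815) - 297722 = (-166815 + √126097) - 297722 = -464537 + √126097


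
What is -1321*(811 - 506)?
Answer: -402905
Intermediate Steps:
-1321*(811 - 506) = -1321*305 = -402905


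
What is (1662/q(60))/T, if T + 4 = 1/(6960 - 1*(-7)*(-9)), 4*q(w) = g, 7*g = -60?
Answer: 3820938/19705 ≈ 193.91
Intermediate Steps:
g = -60/7 (g = (⅐)*(-60) = -60/7 ≈ -8.5714)
q(w) = -15/7 (q(w) = (¼)*(-60/7) = -15/7)
T = -27587/6897 (T = -4 + 1/(6960 - 1*(-7)*(-9)) = -4 + 1/(6960 + 7*(-9)) = -4 + 1/(6960 - 63) = -4 + 1/6897 = -27587/6897 ≈ -3.9999)
(1662/q(60))/T = (1662/(-15/7))/(-27587/6897) = (1662*(-7/15))*(-6897/27587) = -3878/5*(-6897/27587) = 3820938/19705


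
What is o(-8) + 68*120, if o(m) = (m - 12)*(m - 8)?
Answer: 8480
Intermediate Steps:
o(m) = (-12 + m)*(-8 + m)
o(-8) + 68*120 = (96 + (-8)² - 20*(-8)) + 68*120 = (96 + 64 + 160) + 8160 = 320 + 8160 = 8480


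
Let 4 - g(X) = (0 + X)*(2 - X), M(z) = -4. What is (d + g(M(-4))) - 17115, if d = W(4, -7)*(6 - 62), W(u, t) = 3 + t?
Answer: -16863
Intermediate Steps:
g(X) = 4 - X*(2 - X) (g(X) = 4 - (0 + X)*(2 - X) = 4 - X*(2 - X))
d = 224 (d = (3 - 7)*(6 - 62) = -4*(-56) = 224)
(d + g(M(-4))) - 17115 = (224 + (4 + (-4)**2 - 2*(-4))) - 17115 = (224 + (4 + 16 + 8)) - 17115 = (224 + 28) - 17115 = 252 - 17115 = -16863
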